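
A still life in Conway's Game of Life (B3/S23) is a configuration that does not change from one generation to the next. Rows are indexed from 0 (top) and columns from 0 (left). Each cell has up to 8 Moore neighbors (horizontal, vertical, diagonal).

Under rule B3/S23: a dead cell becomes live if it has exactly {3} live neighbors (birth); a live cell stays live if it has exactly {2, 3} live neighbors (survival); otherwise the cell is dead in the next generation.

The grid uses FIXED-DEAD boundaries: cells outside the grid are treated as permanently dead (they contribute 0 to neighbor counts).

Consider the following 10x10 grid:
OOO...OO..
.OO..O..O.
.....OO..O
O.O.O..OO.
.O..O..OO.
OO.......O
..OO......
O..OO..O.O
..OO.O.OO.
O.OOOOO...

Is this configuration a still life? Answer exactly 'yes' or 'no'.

Compute generation 1 and compare to generation 0 (given above):
Generation 1:
O.O...OO..
O.O..O..O.
..OOOOO..O
.O.OO....O
..OO...O.O
OO.O....O.
O.OOO...O.
.O....OO..
.......OO.
.OO..OOO..
Cell (0,1) differs: gen0=1 vs gen1=0 -> NOT a still life.

Answer: no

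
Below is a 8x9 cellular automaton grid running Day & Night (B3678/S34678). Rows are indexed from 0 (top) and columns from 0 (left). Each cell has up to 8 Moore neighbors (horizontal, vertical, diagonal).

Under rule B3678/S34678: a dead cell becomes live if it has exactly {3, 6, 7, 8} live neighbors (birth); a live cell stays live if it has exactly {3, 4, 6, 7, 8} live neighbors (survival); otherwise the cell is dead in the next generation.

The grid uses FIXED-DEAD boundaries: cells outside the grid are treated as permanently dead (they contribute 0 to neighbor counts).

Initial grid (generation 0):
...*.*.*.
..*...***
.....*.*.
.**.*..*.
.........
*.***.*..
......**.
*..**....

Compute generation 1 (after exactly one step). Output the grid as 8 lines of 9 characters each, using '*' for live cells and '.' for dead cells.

Answer: .......**
....**.**
.***...*.
......*..
....**...
.....*.*.
.**......
.........

Derivation:
Simulating step by step:
Generation 0 (given above): 23 live cells
Generation 1: 17 live cells
(generation 1 grid is the final answer)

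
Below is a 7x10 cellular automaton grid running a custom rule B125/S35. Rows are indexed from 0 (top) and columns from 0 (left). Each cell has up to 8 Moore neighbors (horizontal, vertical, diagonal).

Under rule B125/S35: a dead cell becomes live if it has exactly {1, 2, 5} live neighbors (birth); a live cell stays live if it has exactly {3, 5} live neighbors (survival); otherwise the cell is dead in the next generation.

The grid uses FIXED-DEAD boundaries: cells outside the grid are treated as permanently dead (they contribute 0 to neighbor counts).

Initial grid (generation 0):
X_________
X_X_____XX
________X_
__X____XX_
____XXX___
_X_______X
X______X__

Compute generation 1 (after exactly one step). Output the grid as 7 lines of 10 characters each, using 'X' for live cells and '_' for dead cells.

Simulating step by step:
Generation 0 (given above): 16 live cells
Generation 1: 32 live cells
(generation 1 grid is the final answer)

Answer: __XX___XXX
___X___X__
X_XX__X___
_X_XX__X_X
XXXX_____X
X_XXX__XX_
_XX___X_XX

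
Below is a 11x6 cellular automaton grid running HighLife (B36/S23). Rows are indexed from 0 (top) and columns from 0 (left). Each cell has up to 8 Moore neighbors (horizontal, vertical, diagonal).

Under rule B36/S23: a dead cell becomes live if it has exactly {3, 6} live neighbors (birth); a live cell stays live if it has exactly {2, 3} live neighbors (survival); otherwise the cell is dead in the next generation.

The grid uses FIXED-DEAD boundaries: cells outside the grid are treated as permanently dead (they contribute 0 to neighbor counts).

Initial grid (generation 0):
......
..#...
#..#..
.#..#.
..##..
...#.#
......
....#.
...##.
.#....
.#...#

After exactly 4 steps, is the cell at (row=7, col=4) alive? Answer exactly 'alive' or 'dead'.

Simulating step by step:
Generation 0 (given above): 15 live cells
Generation 1: 17 live cells
......
......
.###..
.#..#.
..##..
..###.
....#.
...##.
...##.
..#.#.
......
Generation 2: 17 live cells
......
..#...
.###..
.##.#.
.#....
..#.#.
..##.#
.....#
..#..#
....#.
......
Generation 3: 16 live cells
......
.###..
......
#.....
.#....
.##.#.
..##.#
..##.#
....##
......
......
Generation 4: 16 live cells
..#...
..#...
.##...
......
###...
.#..#.
.....#
..#.##
...###
......
......

Cell (7,4) at generation 4: 1 -> alive

Answer: alive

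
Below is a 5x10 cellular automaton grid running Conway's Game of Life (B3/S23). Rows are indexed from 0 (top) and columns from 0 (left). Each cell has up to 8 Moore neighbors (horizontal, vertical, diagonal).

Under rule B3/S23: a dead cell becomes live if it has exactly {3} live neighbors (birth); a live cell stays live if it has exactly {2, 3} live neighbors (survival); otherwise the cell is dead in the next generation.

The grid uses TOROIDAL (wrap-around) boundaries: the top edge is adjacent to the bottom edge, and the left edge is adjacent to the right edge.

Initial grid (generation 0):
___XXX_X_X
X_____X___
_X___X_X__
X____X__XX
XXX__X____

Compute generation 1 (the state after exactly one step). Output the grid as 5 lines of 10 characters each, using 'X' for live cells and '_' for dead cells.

Simulating step by step:
Generation 0 (given above): 18 live cells
Generation 1: 21 live cells
(generation 1 grid is the final answer)

Answer: __XXXX___X
X______XX_
_X___X_XX_
__X_XX__XX
_XXX_X____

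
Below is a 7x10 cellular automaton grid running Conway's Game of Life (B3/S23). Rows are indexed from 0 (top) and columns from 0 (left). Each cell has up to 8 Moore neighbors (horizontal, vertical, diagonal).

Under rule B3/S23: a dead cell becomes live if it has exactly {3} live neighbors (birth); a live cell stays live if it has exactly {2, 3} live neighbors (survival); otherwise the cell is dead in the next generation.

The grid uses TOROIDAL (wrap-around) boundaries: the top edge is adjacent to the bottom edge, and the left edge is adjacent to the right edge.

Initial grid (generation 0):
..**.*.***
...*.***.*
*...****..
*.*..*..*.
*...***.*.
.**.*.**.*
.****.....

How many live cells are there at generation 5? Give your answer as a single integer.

Simulating step by step:
Generation 0 (given above): 35 live cells
Generation 1: 24 live cells
**...*.*.*
*.**.....*
**.*......
*..*....*.
*.*.*...*.
......****
.........*
Generation 2: 15 live cells
.**.......
...**...*.
...**.....
*..**.....
**.*......
*......*..
..........
Generation 3: 16 live cells
..**......
....*.....
..*..*....
**........
*****....*
**........
.*........
Generation 4: 13 live cells
..**......
..*.*.....
.*........
....*....*
...*.....*
...*.....*
**........
Generation 5: 16 live cells
..**......
.**.......
...*......
*.........
*..**...**
..*......*
**.*......
Population at generation 5: 16

Answer: 16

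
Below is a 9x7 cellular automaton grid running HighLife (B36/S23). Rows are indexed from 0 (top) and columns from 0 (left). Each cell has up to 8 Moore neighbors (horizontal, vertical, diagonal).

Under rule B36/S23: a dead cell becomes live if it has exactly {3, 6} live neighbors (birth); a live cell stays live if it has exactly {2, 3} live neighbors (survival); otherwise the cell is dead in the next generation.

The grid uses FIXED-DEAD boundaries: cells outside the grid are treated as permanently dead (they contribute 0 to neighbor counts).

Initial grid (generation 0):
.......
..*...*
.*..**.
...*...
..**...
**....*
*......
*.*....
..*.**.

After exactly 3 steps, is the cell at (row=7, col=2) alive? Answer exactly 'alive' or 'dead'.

Simulating step by step:
Generation 0 (given above): 17 live cells
Generation 1: 16 live cells
.......
.....*.
..****.
...*...
.***...
***....
*......
...*...
.*.*...
Generation 2: 15 live cells
.......
...*.*.
..**.*.
.**....
*..*...
*..*...
*.*....
..*....
..*....
Generation 3: 15 live cells
.......
..**...
.*.*...
.*..*..
*..*...
*.**...
..**...
..**...
.......

Cell (7,2) at generation 3: 1 -> alive

Answer: alive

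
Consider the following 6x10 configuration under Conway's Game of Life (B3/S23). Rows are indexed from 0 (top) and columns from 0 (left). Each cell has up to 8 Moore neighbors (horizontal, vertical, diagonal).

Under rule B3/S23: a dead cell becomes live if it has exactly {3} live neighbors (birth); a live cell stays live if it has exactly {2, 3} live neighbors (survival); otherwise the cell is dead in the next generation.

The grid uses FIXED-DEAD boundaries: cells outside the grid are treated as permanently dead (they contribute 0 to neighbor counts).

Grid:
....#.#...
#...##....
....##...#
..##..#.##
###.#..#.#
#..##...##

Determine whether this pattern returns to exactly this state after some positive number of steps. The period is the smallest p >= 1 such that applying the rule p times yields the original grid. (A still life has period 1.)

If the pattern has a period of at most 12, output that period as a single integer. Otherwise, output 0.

Answer: 0

Derivation:
Simulating and comparing each generation to the original:
Gen 0 (original, given above): 24 live cells
Gen 1: 20 live cells, differs from original
Gen 2: 17 live cells, differs from original
Gen 3: 20 live cells, differs from original
Gen 4: 15 live cells, differs from original
Gen 5: 19 live cells, differs from original
Gen 6: 17 live cells, differs from original
Gen 7: 15 live cells, differs from original
Gen 8: 15 live cells, differs from original
Gen 9: 16 live cells, differs from original
Gen 10: 17 live cells, differs from original
Gen 11: 16 live cells, differs from original
Gen 12: 15 live cells, differs from original
No period found within 12 steps.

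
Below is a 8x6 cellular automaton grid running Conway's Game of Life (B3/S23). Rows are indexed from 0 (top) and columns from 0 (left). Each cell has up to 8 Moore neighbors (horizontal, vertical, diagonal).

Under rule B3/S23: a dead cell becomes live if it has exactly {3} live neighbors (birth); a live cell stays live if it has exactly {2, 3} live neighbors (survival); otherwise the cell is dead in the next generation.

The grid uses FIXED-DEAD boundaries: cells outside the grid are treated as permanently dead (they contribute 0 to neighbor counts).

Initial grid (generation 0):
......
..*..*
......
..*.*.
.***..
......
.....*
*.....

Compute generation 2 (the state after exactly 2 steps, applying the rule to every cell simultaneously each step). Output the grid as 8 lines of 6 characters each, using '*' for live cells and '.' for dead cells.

Answer: ......
......
..*...
.*....
...*..
.***..
......
......

Derivation:
Simulating step by step:
Generation 0 (given above): 9 live cells
Generation 1: 7 live cells
......
......
...*..
.**...
.***..
..*...
......
......
Generation 2: 6 live cells
(generation 2 grid is the final answer)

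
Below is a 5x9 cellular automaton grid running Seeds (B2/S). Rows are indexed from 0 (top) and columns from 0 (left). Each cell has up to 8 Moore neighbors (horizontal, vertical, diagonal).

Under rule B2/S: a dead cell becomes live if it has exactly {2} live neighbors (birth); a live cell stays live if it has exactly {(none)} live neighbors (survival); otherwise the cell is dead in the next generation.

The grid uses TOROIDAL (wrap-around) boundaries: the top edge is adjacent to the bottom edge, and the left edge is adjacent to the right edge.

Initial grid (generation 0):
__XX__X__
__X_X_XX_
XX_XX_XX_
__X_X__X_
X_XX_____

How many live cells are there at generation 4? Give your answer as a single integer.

Simulating step by step:
Generation 0 (given above): 19 live cells
Generation 1: 6 live cells
________X
X________
_________
_________
_____XXXX
Generation 2: 5 live cells
_____X___
________X
_________
_____X__X
X________
Generation 3: 10 live cells
X_______X
_________
X______XX
X________
____XXX_X
Generation 4: 7 live cells
____X_X__
_X_______
_X_______
_X__X____
_X_______
Population at generation 4: 7

Answer: 7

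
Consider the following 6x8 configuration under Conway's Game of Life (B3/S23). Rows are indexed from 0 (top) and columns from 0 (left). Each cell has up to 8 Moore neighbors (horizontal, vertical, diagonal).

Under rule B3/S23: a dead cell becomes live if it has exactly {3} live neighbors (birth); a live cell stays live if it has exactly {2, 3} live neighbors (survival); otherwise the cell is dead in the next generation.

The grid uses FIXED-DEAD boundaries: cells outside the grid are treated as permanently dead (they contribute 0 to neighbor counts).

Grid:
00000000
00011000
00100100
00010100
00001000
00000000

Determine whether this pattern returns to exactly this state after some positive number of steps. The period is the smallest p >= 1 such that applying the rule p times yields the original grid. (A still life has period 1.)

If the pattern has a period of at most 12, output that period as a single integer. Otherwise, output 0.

Simulating and comparing each generation to the original:
Gen 0 (original, given above): 7 live cells
Gen 1: 7 live cells, MATCHES original -> period = 1

Answer: 1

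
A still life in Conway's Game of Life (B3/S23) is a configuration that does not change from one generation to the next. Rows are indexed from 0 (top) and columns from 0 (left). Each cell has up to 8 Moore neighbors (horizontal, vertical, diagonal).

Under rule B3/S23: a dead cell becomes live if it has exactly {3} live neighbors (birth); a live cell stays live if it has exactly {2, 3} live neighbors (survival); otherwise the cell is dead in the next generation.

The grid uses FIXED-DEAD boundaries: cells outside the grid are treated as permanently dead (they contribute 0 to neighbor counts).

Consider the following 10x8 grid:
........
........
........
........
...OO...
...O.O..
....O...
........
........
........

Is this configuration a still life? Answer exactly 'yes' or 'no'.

Compute generation 1 and compare to generation 0 (given above):
Generation 1:
........
........
........
........
...OO...
...O.O..
....O...
........
........
........
The grids are IDENTICAL -> still life.

Answer: yes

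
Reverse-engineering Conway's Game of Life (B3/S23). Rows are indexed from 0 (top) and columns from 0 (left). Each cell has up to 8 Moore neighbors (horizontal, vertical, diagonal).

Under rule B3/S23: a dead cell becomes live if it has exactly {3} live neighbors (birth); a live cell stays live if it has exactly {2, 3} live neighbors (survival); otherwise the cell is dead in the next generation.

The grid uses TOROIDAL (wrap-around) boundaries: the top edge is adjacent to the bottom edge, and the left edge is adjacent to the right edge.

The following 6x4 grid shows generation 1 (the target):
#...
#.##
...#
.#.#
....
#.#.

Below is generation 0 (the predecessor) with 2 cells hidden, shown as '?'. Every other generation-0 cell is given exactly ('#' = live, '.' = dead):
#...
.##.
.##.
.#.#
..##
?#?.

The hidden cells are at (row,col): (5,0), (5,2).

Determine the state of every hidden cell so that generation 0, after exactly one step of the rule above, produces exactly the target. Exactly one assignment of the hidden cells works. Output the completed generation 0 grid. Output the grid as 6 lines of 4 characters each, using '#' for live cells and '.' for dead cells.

Answer: #...
.##.
.##.
.#.#
..##
###.

Derivation:
Hidden generation-0 cells (in order): (5,0), (5,2).
A hidden cell only influences target cells in its own 3x3 neighborhood. Try each of the 2^2 = 4 assignments, step the completed generation 0 forward once under B3/S23, and compare with the target:
  (5,0)=. (5,2)=. -> step gives (0,2)='#' but target has '.' -> reject
  (5,0)=. (5,2)=# -> step gives (0,3)='#' but target has '.' -> reject
  (5,0)=# (5,2)=. -> step gives (0,2)='#' but target has '.' -> reject
  (5,0)=# (5,2)=# -> step reproduces the target at every cell -> ACCEPT
Unique solution: (5,0)=live, (5,2)=live.
Check: live-neighbor counts of every cell in the completed generation 0:
3644
3433
4453
4363
5554
3435
Applying B3/S23 to generation 0 with these counts gives:
#...
#.##
...#
.#.#
....
#.#.
which matches the target exactly.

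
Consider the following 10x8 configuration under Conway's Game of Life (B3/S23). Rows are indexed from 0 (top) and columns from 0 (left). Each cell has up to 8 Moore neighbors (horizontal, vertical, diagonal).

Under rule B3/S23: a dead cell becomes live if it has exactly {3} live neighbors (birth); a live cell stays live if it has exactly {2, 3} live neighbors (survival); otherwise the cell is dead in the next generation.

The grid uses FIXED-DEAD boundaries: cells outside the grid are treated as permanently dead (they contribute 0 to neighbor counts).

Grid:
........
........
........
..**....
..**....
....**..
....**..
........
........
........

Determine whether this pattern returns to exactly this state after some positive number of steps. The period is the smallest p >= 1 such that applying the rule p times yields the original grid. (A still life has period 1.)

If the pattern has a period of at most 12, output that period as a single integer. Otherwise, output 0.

Answer: 2

Derivation:
Simulating and comparing each generation to the original:
Gen 0 (original, given above): 8 live cells
Gen 1: 6 live cells, differs from original
Gen 2: 8 live cells, MATCHES original -> period = 2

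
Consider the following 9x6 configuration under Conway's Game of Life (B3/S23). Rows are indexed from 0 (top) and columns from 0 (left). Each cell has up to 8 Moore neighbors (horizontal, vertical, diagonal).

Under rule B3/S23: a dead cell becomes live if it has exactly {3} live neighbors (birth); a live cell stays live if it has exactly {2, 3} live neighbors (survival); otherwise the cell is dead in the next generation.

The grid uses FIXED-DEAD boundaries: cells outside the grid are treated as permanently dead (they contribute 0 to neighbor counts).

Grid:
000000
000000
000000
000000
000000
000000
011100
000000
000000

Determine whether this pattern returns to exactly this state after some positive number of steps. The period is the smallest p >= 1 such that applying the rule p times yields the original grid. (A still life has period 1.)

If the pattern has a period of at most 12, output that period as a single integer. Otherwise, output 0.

Simulating and comparing each generation to the original:
Gen 0 (original, given above): 3 live cells
Gen 1: 3 live cells, differs from original
Gen 2: 3 live cells, MATCHES original -> period = 2

Answer: 2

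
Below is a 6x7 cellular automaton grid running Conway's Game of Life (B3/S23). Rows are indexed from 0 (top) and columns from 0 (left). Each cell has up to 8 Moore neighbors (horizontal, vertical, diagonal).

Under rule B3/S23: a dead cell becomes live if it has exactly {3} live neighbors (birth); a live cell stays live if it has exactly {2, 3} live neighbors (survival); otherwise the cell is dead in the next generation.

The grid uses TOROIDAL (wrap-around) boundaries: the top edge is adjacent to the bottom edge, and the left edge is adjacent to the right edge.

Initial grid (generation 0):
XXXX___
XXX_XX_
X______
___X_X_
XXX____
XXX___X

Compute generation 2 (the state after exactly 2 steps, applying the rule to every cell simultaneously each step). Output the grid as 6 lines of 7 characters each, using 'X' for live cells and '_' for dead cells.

Answer: ____XX_
______X
X_XXXX_
X_X_X_X
X_____X
____XX_

Derivation:
Simulating step by step:
Generation 0 (given above): 19 live cells
Generation 1: 12 live cells
____XX_
____X__
X_XX_X_
X_X___X
___X___
______X
Generation 2: 16 live cells
(generation 2 grid is the final answer)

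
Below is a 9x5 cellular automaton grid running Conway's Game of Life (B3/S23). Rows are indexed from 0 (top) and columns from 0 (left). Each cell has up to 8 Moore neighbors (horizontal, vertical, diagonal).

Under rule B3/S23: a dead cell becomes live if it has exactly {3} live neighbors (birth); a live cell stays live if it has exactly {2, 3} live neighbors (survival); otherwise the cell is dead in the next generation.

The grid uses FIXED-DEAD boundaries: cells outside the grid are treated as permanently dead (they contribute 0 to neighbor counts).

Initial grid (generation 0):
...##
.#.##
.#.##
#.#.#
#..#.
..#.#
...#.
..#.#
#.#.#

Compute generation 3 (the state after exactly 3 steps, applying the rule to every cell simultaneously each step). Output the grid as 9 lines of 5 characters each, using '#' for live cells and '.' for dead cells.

Answer: ...#.
##.#.
#..#.
#.##.
..#..
.##.#
.....
.....
.##..

Derivation:
Simulating step by step:
Generation 0 (given above): 21 live cells
Generation 1: 18 live cells
..###
.....
##...
#.#.#
..#.#
..#.#
..#.#
.##.#
.#...
Generation 2: 19 live cells
...#.
.###.
##...
#.#..
..#.#
.##.#
..#.#
.##..
.##..
Generation 3: 15 live cells
(generation 3 grid is the final answer)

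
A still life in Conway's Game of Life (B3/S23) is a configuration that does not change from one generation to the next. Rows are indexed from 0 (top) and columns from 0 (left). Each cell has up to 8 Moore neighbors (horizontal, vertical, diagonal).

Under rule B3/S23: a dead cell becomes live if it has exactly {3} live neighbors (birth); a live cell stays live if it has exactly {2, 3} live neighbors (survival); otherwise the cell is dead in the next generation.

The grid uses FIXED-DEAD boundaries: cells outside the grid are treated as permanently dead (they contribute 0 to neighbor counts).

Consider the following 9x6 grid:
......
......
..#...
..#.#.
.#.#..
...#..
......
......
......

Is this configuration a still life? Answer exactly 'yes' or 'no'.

Compute generation 1 and compare to generation 0 (given above):
Generation 1:
......
......
...#..
.##...
...##.
..#...
......
......
......
Cell (2,2) differs: gen0=1 vs gen1=0 -> NOT a still life.

Answer: no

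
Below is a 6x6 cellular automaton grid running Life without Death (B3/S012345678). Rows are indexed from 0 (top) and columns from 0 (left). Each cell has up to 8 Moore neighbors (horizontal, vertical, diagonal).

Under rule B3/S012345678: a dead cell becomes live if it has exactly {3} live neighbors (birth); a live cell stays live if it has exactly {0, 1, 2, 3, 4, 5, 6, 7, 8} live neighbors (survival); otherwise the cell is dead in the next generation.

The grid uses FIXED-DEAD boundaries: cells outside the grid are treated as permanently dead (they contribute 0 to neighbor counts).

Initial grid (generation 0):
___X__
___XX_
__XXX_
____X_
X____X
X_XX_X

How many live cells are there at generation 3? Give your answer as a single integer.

Simulating step by step:
Generation 0 (given above): 13 live cells
Generation 1: 20 live cells
___XX_
___XX_
__XXXX
____XX
XX_X_X
XXXXXX
Generation 2: 21 live cells
___XX_
___XX_
__XXXX
_X__XX
XX_X_X
XXXXXX
Generation 3: 22 live cells
___XX_
___XX_
__XXXX
XX__XX
XX_X_X
XXXXXX
Population at generation 3: 22

Answer: 22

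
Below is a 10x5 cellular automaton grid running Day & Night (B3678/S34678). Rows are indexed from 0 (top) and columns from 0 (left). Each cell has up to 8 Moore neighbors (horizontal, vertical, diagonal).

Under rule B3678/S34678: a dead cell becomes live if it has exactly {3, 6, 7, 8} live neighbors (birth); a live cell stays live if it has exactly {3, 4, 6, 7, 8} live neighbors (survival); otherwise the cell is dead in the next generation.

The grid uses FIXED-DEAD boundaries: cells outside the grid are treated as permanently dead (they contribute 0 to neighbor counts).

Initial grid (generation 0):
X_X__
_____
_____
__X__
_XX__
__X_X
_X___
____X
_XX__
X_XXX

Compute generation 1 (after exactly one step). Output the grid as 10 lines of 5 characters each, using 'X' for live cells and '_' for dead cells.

Simulating step by step:
Generation 0 (given above): 15 live cells
Generation 1: 13 live cells
(generation 1 grid is the final answer)

Answer: _____
_____
_____
_X___
_XX__
__XX_
___X_
_XX__
_XX_X
__XX_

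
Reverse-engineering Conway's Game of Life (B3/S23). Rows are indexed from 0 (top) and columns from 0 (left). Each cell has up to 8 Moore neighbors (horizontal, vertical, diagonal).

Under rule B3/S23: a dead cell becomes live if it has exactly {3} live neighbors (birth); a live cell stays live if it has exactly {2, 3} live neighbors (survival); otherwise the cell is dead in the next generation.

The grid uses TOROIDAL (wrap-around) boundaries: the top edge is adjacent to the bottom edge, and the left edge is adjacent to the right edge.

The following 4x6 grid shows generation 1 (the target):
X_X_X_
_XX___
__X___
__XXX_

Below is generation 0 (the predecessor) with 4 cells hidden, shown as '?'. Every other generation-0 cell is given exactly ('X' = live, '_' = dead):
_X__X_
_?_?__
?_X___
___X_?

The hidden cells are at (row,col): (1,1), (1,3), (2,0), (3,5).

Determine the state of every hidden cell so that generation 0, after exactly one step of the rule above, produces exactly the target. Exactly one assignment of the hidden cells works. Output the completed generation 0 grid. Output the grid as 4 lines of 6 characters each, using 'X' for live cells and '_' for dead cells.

Hidden generation-0 cells (in order): (1,1), (1,3), (2,0), (3,5).
A hidden cell only influences target cells in its own 3x3 neighborhood. Try each of the 2^4 = 16 assignments, step the completed generation 0 forward once under B3/S23, and compare with the target:
  (1,1)=_ (1,3)=_ (2,0)=_ (3,5)=_ -> step gives (0,0)='_' but target has 'X' -> reject
  (1,1)=_ (1,3)=_ (2,0)=_ (3,5)=X -> step gives (0,0)='_' but target has 'X' -> reject
  (1,1)=_ (1,3)=_ (2,0)=X (3,5)=_ -> step gives (0,0)='_' but target has 'X' -> reject
  (1,1)=_ (1,3)=_ (2,0)=X (3,5)=X -> step gives (0,0)='_' but target has 'X' -> reject
  (1,1)=_ (1,3)=X (2,0)=_ (3,5)=_ -> step gives (0,0)='_' but target has 'X' -> reject
  (1,1)=_ (1,3)=X (2,0)=_ (3,5)=X -> step gives (0,0)='_' but target has 'X' -> reject
  (1,1)=_ (1,3)=X (2,0)=X (3,5)=_ -> step gives (0,0)='_' but target has 'X' -> reject
  (1,1)=_ (1,3)=X (2,0)=X (3,5)=X -> step gives (0,0)='_' but target has 'X' -> reject
  (1,1)=X (1,3)=_ (2,0)=_ (3,5)=_ -> step gives (0,0)='_' but target has 'X' -> reject
  (1,1)=X (1,3)=_ (2,0)=_ (3,5)=X -> step reproduces the target at every cell -> ACCEPT
  (1,1)=X (1,3)=_ (2,0)=X (3,5)=_ -> step gives (0,0)='_' but target has 'X' -> reject
  (1,1)=X (1,3)=_ (2,0)=X (3,5)=X -> step gives (1,0)='X' but target has '_' -> reject
  (1,1)=X (1,3)=X (2,0)=_ (3,5)=_ -> step gives (0,0)='_' but target has 'X' -> reject
  (1,1)=X (1,3)=X (2,0)=_ (3,5)=X -> step gives (0,2)='_' but target has 'X' -> reject
  (1,1)=X (1,3)=X (2,0)=X (3,5)=_ -> step gives (0,0)='_' but target has 'X' -> reject
  (1,1)=X (1,3)=X (2,0)=X (3,5)=X -> step gives (0,2)='_' but target has 'X' -> reject
Unique solution: (1,1)=live, (1,3)=dead, (2,0)=dead, (3,5)=live.
Check: live-neighbor counts of every cell in the completed generation 0:
313222
223211
222221
223231
Applying B3/S23 to generation 0 with these counts gives:
X_X_X_
_XX___
__X___
__XXX_
which matches the target exactly.

Answer: _X__X_
_X____
__X___
___X_X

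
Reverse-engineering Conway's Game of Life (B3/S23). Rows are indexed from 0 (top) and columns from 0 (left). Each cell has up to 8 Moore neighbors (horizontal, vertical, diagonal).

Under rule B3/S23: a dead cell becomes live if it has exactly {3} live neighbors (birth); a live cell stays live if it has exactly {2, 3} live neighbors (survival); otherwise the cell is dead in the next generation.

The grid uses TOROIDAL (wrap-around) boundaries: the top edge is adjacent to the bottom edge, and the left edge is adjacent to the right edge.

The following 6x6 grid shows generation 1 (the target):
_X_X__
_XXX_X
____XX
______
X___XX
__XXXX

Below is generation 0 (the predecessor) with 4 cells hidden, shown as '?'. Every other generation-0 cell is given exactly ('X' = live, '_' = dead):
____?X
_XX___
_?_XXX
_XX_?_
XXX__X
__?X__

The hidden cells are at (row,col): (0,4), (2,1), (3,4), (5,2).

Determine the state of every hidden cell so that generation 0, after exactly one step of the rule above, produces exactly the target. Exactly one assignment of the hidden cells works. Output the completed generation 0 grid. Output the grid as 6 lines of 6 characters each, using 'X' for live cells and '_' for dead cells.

Answer: _____X
_XX___
_X_XXX
_XX_X_
XXX__X
__XX__

Derivation:
Hidden generation-0 cells (in order): (0,4), (2,1), (3,4), (5,2).
A hidden cell only influences target cells in its own 3x3 neighborhood. Try each of the 2^4 = 16 assignments, step the completed generation 0 forward once under B3/S23, and compare with the target:
  (0,4)=_ (2,1)=_ (3,4)=_ (5,2)=_ -> step gives (0,1)='_' but target has 'X' -> reject
  (0,4)=_ (2,1)=_ (3,4)=_ (5,2)=X -> step gives (1,0)='X' but target has '_' -> reject
  (0,4)=_ (2,1)=_ (3,4)=X (5,2)=_ -> step gives (0,1)='_' but target has 'X' -> reject
  (0,4)=_ (2,1)=_ (3,4)=X (5,2)=X -> step gives (1,0)='X' but target has '_' -> reject
  (0,4)=_ (2,1)=X (3,4)=_ (5,2)=_ -> step gives (0,1)='_' but target has 'X' -> reject
  (0,4)=_ (2,1)=X (3,4)=_ (5,2)=X -> step gives (2,3)='X' but target has '_' -> reject
  (0,4)=_ (2,1)=X (3,4)=X (5,2)=_ -> step gives (0,1)='_' but target has 'X' -> reject
  (0,4)=_ (2,1)=X (3,4)=X (5,2)=X -> step reproduces the target at every cell -> ACCEPT
  (0,4)=X (2,1)=_ (3,4)=_ (5,2)=_ -> step gives (0,1)='_' but target has 'X' -> reject
  (0,4)=X (2,1)=_ (3,4)=_ (5,2)=X -> step gives (0,3)='_' but target has 'X' -> reject
  (0,4)=X (2,1)=_ (3,4)=X (5,2)=_ -> step gives (0,1)='_' but target has 'X' -> reject
  (0,4)=X (2,1)=_ (3,4)=X (5,2)=X -> step gives (0,3)='_' but target has 'X' -> reject
  (0,4)=X (2,1)=X (3,4)=_ (5,2)=_ -> step gives (0,1)='_' but target has 'X' -> reject
  (0,4)=X (2,1)=X (3,4)=_ (5,2)=X -> step gives (0,3)='_' but target has 'X' -> reject
  (0,4)=X (2,1)=X (3,4)=X (5,2)=_ -> step gives (0,1)='_' but target has 'X' -> reject
  (0,4)=X (2,1)=X (3,4)=X (5,2)=X -> step gives (0,3)='_' but target has 'X' -> reject
Unique solution: (0,4)=dead, (2,1)=live, (3,4)=live, (5,2)=live.
Check: live-neighbor counts of every cell in the completed generation 0:
234320
423343
446432
655545
355532
443233
Applying B3/S23 to generation 0 with these counts gives:
_X_X__
_XXX_X
____XX
______
X___XX
__XXXX
which matches the target exactly.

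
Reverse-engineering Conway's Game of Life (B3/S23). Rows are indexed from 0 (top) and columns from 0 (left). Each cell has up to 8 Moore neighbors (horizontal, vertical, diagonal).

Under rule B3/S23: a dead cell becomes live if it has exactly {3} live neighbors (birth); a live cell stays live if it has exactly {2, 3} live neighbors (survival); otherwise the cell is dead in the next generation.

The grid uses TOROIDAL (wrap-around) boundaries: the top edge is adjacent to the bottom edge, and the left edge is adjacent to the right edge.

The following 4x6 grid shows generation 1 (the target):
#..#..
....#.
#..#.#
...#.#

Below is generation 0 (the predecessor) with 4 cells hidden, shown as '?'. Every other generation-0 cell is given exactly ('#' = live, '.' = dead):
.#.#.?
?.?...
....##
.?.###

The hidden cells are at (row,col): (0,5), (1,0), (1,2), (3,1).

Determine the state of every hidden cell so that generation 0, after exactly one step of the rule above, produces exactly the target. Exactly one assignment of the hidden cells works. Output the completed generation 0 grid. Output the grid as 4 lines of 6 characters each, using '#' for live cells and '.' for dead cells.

Answer: .#.#..
......
....##
.#.###

Derivation:
Hidden generation-0 cells (in order): (0,5), (1,0), (1,2), (3,1).
A hidden cell only influences target cells in its own 3x3 neighborhood. Try each of the 2^4 = 16 assignments, step the completed generation 0 forward once under B3/S23, and compare with the target:
  (0,5)=. (1,0)=. (1,2)=. (3,1)=. -> step gives (0,0)='.' but target has '#' -> reject
  (0,5)=. (1,0)=. (1,2)=. (3,1)=# -> step reproduces the target at every cell -> ACCEPT
  (0,5)=. (1,0)=. (1,2)=# (3,1)=. -> step gives (0,0)='.' but target has '#' -> reject
  (0,5)=. (1,0)=. (1,2)=# (3,1)=# -> step gives (0,1)='#' but target has '.' -> reject
  (0,5)=. (1,0)=# (1,2)=. (3,1)=. -> step gives (0,2)='#' but target has '.' -> reject
  (0,5)=. (1,0)=# (1,2)=. (3,1)=# -> step gives (0,0)='.' but target has '#' -> reject
  (0,5)=. (1,0)=# (1,2)=# (3,1)=. -> step gives (0,1)='#' but target has '.' -> reject
  (0,5)=. (1,0)=# (1,2)=# (3,1)=# -> step gives (0,0)='.' but target has '#' -> reject
  (0,5)=# (1,0)=. (1,2)=. (3,1)=. -> step gives (0,2)='#' but target has '.' -> reject
  (0,5)=# (1,0)=. (1,2)=. (3,1)=# -> step gives (0,0)='.' but target has '#' -> reject
  (0,5)=# (1,0)=. (1,2)=# (3,1)=. -> step gives (0,5)='#' but target has '.' -> reject
  (0,5)=# (1,0)=. (1,2)=# (3,1)=# -> step gives (0,0)='.' but target has '#' -> reject
  (0,5)=# (1,0)=# (1,2)=. (3,1)=. -> step gives (0,0)='.' but target has '#' -> reject
  (0,5)=# (1,0)=# (1,2)=. (3,1)=# -> step gives (0,0)='.' but target has '#' -> reject
  (0,5)=# (1,0)=# (1,2)=# (3,1)=. -> step gives (0,0)='.' but target has '#' -> reject
  (0,5)=# (1,0)=# (1,2)=# (3,1)=# -> step gives (0,0)='.' but target has '#' -> reject
Unique solution: (0,5)=dead, (1,0)=dead, (1,2)=dead, (3,1)=live.
Check: live-neighbor counts of every cell in the completed generation 0:
314242
212232
312343
414353
Applying B3/S23 to generation 0 with these counts gives:
#..#..
....#.
#..#.#
...#.#
which matches the target exactly.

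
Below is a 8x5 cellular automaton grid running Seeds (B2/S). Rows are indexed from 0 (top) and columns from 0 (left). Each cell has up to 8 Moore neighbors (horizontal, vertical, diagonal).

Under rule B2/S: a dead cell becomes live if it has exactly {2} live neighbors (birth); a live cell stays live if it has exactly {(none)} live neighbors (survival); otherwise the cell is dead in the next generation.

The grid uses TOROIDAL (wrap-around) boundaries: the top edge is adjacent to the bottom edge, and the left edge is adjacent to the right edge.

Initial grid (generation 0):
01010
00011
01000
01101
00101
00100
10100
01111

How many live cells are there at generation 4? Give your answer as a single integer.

Answer: 11

Derivation:
Simulating step by step:
Generation 0 (given above): 17 live cells
Generation 1: 3 live cells
00000
01000
00000
00000
00000
10001
00000
00000
Generation 2: 4 live cells
00000
00000
00000
00000
10001
00000
10001
00000
Generation 3: 6 live cells
00000
00000
00000
10001
00000
01010
00000
10001
Generation 4: 11 live cells
10001
00000
10001
00000
01110
00100
01110
00000
Population at generation 4: 11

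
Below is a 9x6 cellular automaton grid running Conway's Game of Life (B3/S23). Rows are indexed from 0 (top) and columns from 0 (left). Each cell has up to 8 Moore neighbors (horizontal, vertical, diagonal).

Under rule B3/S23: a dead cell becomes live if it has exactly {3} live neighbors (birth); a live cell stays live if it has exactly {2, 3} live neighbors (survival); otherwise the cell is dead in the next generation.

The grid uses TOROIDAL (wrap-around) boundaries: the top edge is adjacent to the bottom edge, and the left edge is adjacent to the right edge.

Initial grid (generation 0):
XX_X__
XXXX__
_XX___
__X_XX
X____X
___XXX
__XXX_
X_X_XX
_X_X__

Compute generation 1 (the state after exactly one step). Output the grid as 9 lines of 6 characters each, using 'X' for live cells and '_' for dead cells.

Answer: ___XX_
___X__
____XX
__XXXX
X_____
X_X___
XXX___
X____X
___X__

Derivation:
Simulating step by step:
Generation 0 (given above): 26 live cells
Generation 1: 18 live cells
(generation 1 grid is the final answer)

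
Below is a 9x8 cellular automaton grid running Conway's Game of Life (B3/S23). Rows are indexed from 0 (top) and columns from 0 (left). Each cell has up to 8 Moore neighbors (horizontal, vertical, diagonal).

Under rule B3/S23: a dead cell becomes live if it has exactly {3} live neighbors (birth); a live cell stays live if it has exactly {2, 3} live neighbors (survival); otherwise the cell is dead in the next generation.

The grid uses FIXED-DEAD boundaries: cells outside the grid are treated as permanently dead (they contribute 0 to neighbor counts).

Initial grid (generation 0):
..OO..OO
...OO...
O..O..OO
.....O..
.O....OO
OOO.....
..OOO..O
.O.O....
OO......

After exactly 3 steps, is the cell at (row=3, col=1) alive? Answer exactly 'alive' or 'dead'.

Simulating step by step:
Generation 0 (given above): 25 live cells
Generation 1: 25 live cells
..OOO...
....OO..
...O.OO.
.....O..
OOO...O.
O.....OO
O...O...
OO.OO...
OOO.....
Generation 2: 28 live cells
...OOO..
..O...O.
......O.
.OO.OO..
OO...OOO
O....OOO
O..OOO..
...OO...
O.OO....
Generation 3: 26 live cells
...OOO..
...OO.O.
.OOO..O.
OOO.O..O
O.O....O
O......O
...O....
.O...O..
..OOO...

Cell (3,1) at generation 3: 1 -> alive

Answer: alive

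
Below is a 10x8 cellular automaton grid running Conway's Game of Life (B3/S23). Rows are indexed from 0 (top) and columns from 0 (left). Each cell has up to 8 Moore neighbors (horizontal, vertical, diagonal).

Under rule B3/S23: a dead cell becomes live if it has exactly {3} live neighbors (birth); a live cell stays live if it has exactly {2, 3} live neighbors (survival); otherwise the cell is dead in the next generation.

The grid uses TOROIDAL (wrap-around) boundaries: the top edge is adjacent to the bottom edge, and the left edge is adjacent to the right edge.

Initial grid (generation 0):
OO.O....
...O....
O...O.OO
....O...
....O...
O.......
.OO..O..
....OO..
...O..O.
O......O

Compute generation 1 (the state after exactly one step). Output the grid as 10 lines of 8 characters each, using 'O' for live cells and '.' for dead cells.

Simulating step by step:
Generation 0 (given above): 20 live cells
Generation 1: 32 live cells
(generation 1 grid is the final answer)

Answer: OOO....O
.OOOO...
...OOO.O
...OO..O
........
.O......
.O..OO..
..OOOOO.
....OOOO
OOO....O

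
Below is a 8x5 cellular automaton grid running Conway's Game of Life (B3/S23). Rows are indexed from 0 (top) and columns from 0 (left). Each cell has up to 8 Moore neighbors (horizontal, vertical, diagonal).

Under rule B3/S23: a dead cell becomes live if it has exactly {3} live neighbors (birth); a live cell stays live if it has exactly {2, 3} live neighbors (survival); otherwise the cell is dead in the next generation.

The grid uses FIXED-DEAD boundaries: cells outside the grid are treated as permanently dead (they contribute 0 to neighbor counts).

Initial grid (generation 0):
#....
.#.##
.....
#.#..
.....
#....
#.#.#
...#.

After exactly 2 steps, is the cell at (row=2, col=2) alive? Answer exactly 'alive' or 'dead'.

Answer: alive

Derivation:
Simulating step by step:
Generation 0 (given above): 11 live cells
Generation 1: 8 live cells
.....
.....
.###.
.....
.#...
.#...
.#.#.
...#.
Generation 2: 6 live cells
.....
..#..
..#..
.#...
.....
##...
.....
..#..

Cell (2,2) at generation 2: 1 -> alive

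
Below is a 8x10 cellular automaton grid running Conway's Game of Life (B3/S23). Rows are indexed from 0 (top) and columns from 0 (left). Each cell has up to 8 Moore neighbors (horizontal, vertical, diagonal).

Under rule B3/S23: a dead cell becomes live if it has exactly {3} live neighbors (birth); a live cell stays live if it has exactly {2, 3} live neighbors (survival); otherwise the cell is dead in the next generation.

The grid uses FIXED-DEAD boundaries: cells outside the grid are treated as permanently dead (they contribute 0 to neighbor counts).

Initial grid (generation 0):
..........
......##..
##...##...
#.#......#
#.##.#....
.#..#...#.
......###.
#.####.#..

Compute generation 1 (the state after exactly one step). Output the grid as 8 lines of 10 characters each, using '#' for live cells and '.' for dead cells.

Simulating step by step:
Generation 0 (given above): 25 live cells
Generation 1: 34 live cells
(generation 1 grid is the final answer)

Answer: ..........
.....###..
##...###..
#.#####...
#.###.....
.######.#.
.##...#.#.
...###.##.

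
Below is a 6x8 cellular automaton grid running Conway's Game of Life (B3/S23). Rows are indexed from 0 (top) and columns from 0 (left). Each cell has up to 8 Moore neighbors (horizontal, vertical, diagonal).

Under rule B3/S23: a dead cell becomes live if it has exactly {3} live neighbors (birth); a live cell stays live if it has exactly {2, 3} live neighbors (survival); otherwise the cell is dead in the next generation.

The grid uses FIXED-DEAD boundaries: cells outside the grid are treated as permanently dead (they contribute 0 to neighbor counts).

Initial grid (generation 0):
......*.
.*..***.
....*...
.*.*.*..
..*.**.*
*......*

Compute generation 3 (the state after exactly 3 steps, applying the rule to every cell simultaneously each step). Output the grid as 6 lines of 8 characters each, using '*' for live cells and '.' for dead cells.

Simulating step by step:
Generation 0 (given above): 15 live cells
Generation 1: 16 live cells
......*.
....*.*.
..**..*.
..**.**.
.*****..
......*.
Generation 2: 13 live cells
.....*..
...*..**
..*...**
......*.
.*......
..****..
Generation 3: 13 live cells
(generation 3 grid is the final answer)

Answer: ......*.
.....*.*
.....*..
......**
..****..
..***...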